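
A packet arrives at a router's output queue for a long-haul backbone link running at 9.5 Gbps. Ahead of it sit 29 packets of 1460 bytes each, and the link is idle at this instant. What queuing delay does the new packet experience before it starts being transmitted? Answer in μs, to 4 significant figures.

35.65 μs

Each queued packet: L/R = 11680/9500000000 = 1.22947 μs.
29 queued → 35.6547 μs.
Queuing delay = 35.65 μs.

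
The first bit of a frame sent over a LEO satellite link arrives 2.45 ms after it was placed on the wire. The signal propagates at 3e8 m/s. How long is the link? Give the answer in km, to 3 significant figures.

d = s × t_prop = 300000000 × 0.00245 = 735 km.

735 km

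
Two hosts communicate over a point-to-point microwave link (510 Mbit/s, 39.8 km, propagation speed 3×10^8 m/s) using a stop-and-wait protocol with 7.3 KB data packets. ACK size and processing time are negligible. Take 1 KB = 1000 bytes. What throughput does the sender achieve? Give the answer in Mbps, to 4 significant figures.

t_tx = L/R = 58400/510000000 = 0.00011451 s.
t_prop = 39800/300000000 = 0.000132667 s; RTT = 0.000265333 s.
Cycle = t_tx + RTT = 0.000379843 s.
Throughput = L / cycle = 58400 / 0.000379843 = 153.7 Mbps.

153.7 Mbps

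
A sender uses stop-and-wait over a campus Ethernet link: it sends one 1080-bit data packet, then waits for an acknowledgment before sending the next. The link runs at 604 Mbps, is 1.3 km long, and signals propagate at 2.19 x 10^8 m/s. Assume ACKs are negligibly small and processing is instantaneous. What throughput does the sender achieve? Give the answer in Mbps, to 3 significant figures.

79.1 Mbps

t_tx = L/R = 1080/604000000 = 1.78808e-06 s.
t_prop = 1300/219000000 = 5.93607e-06 s; RTT = 1.18721e-05 s.
Cycle = t_tx + RTT = 1.36602e-05 s.
Throughput = L / cycle = 1080 / 1.36602e-05 = 79.1 Mbps.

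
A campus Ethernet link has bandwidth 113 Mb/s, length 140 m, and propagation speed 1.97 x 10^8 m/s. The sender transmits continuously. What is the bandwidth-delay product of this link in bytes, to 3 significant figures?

10.0 bytes

Propagation delay = 140 / 197000000 = 7.1066e-07 s.
BDP = R × t_prop = 113000000 × 7.1066e-07 = 80.3046 bits.
In bytes: 80.3046/8 = 10.0 bytes.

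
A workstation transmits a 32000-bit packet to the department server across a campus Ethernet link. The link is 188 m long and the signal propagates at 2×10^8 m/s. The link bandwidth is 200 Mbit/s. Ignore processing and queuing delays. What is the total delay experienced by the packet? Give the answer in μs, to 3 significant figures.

Transmission delay = L/R = 32000 / 200000000 = 160 μs.
Propagation delay = d/s = 188 m / 200000000 m/s = 0.94 μs.
Total = 161 μs.

161 μs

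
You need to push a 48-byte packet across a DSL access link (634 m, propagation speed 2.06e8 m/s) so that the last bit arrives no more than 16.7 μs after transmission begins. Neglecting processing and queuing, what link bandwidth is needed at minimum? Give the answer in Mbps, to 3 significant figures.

L = 384 bits.
Propagation delay = 634 / 206000000 = 3.07767 μs.
Transmission budget = 16.7 − 3.07767 = 13.6223 μs.
R ≥ L / t_tx = 384 bits / 1.36223e-05 s = 28.2 Mbps.

28.2 Mbps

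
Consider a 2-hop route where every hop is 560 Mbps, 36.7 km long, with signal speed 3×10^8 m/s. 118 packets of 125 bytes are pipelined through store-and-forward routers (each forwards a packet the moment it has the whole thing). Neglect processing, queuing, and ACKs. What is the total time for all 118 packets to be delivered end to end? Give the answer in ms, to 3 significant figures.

Per-hop transmission t_tx = L/R = 1000/560000000 = 0.00178571 ms.
Per-hop propagation t_prop = 36700/300000000 = 0.122333 ms.
Pipeline fill: first packet needs 2·t_tx to clear all hops; remaining 117 packets each add one t_tx.
Total = (2+118-1)·t_tx + 2·t_prop = 119·0.00178571 + 2·0.122333 = 0.457 ms.

0.457 ms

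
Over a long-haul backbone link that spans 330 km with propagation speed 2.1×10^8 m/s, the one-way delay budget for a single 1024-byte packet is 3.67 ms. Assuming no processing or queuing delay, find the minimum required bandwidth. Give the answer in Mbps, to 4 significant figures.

L = 8192 bits.
Propagation delay = 330000 / 210000000 = 1.57143 ms.
Transmission budget = 3.67 − 1.57143 = 2.09857 ms.
R ≥ L / t_tx = 8192 bits / 0.00209857 s = 3.904 Mbps.

3.904 Mbps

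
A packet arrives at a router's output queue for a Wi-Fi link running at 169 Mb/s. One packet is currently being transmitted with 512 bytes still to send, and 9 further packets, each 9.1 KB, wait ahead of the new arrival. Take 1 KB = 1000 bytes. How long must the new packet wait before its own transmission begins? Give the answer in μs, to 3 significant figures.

Each queued packet: L/R = 72800/169000000 = 430.769 μs.
9 queued → 3876.92 μs.
Plus remaining 4096 bits of current packet: 24.2367 μs.
Queuing delay = 3900 μs.

3900 μs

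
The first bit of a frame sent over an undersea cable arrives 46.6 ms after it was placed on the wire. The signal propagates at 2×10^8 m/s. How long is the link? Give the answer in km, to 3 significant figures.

d = s × t_prop = 200000000 × 0.0466 = 9320 km.

9320 km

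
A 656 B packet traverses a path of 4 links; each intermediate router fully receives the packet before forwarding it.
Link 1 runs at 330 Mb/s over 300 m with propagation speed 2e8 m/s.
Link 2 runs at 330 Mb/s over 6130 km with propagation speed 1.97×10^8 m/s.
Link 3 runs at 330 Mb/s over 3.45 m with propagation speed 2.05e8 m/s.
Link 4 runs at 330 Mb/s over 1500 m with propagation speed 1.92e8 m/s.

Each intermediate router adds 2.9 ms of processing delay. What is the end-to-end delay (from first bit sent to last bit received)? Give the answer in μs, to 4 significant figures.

39890 μs

L = 656 × 8 = 5248 bits.
Transmission delay per hop = L/R = 5248/330000000 = 15.903 μs; 4 hops → 63.6121 μs.
Propagation delays (d/s per hop): 1.5, 31116.8, 0.0168293, 7.8125 μs; sum = 31126.1 μs.
Processing at 3 router(s): 3 × 2.9 ms = 8700 μs.
End-to-end = 39890 μs.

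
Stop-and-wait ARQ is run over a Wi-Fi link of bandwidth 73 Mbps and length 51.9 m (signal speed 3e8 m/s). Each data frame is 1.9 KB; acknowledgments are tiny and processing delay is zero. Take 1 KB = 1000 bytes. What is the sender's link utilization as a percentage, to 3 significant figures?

99.8 %

t_tx = L/R = 15200/73000000 = 0.000208219 s.
t_prop = 51.9/300000000 = 1.73e-07 s; RTT = 3.46e-07 s.
Cycle = t_tx + RTT = 0.000208565 s.
Utilization = t_tx / cycle = 0.000208219/0.000208565 = 99.8 %.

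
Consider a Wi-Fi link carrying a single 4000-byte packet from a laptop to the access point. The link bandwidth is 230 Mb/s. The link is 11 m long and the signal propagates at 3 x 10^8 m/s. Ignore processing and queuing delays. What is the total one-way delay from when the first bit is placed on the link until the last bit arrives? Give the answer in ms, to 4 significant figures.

0.1392 ms

L = 4000 × 8 = 32000 bits.
Transmission delay = L/R = 32000 / 230000000 = 0.13913 ms.
Propagation delay = d/s = 11 m / 300000000 m/s = 3.66667e-05 ms.
Total = 0.1392 ms.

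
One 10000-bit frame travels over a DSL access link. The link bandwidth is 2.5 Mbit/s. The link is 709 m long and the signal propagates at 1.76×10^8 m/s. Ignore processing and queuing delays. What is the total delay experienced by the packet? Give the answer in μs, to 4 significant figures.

4004 μs

Transmission delay = L/R = 10000 / 2500000 = 4000 μs.
Propagation delay = d/s = 709 m / 176000000 m/s = 4.02841 μs.
Total = 4004 μs.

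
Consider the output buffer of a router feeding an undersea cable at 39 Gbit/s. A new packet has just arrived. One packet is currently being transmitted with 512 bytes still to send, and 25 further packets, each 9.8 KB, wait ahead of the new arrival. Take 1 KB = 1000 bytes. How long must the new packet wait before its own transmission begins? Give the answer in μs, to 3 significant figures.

50.4 μs

Each queued packet: L/R = 78400/39000000000 = 2.01026 μs.
25 queued → 50.2564 μs.
Plus remaining 4096 bits of current packet: 0.105026 μs.
Queuing delay = 50.4 μs.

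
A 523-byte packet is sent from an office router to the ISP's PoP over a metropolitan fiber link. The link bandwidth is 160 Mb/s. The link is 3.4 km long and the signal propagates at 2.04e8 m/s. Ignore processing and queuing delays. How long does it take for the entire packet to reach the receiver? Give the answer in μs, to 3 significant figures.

42.8 μs

L = 523 × 8 = 4184 bits.
Transmission delay = L/R = 4184 / 160000000 = 26.15 μs.
Propagation delay = d/s = 3400 m / 204000000 m/s = 16.6667 μs.
Total = 42.8 μs.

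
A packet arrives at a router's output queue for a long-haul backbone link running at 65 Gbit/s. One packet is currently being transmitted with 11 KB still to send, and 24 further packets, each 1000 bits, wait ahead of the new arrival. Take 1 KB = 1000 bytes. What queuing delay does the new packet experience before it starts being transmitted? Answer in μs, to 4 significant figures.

1.723 μs

Each queued packet: L/R = 1000/65000000000 = 0.0153846 μs.
24 queued → 0.369231 μs.
Plus remaining 88000 bits of current packet: 1.35385 μs.
Queuing delay = 1.723 μs.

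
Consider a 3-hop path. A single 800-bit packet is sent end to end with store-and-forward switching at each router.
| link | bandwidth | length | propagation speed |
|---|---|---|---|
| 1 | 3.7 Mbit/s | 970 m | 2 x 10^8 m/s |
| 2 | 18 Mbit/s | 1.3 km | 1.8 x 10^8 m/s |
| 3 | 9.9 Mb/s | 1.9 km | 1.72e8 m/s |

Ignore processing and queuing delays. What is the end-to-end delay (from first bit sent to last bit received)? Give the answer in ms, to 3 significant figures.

Transmission delays (L/R per hop): 0.216216, 0.0444444, 0.0808081 ms; sum = 0.341469 ms.
Propagation delays (d/s per hop): 0.00485, 0.00722222, 0.0110465 ms; sum = 0.0231187 ms.
End-to-end = 0.365 ms.

0.365 ms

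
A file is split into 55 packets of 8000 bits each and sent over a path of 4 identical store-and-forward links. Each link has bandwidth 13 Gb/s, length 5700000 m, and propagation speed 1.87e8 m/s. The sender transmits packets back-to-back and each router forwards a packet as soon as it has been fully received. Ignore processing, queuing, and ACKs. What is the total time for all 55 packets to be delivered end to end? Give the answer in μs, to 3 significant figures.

Per-hop transmission t_tx = L/R = 8000/13000000000 = 0.615385 μs.
Per-hop propagation t_prop = 5700000/187000000 = 30481.3 μs.
Pipeline fill: first packet needs 4·t_tx to clear all hops; remaining 54 packets each add one t_tx.
Total = (4+55-1)·t_tx + 4·t_prop = 58·0.615385 + 4·30481.3 = 122000 μs.

122000 μs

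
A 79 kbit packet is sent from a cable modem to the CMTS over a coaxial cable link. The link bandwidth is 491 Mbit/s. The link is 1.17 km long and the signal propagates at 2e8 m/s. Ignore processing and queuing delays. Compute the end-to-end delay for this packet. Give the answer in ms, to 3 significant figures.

0.167 ms

L = 79000 bits.
Transmission delay = L/R = 79000 / 491000000 = 0.160896 ms.
Propagation delay = d/s = 1170 m / 200000000 m/s = 0.00585 ms.
Total = 0.167 ms.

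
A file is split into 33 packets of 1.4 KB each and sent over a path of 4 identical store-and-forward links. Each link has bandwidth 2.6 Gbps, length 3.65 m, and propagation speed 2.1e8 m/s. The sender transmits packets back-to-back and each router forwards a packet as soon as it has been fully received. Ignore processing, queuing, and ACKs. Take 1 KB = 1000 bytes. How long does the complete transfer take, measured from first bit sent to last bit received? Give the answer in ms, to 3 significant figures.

Per-hop transmission t_tx = L/R = 11200/2600000000 = 0.00430769 ms.
Per-hop propagation t_prop = 3.65/210000000 = 1.7381e-05 ms.
Pipeline fill: first packet needs 4·t_tx to clear all hops; remaining 32 packets each add one t_tx.
Total = (4+33-1)·t_tx + 4·t_prop = 36·0.00430769 + 4·1.7381e-05 = 0.155 ms.

0.155 ms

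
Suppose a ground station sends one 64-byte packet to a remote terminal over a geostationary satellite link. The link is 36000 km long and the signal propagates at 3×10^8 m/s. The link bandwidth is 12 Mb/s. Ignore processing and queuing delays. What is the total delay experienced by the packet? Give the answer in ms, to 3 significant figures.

L = 64 × 8 = 512 bits.
Transmission delay = L/R = 512 / 12000000 = 0.0426667 ms.
Propagation delay = d/s = 36000000 m / 300000000 m/s = 120 ms.
Total = 120 ms.

120 ms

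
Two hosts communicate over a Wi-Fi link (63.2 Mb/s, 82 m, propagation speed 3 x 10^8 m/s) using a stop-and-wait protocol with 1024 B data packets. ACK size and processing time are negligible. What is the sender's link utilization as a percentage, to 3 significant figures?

t_tx = L/R = 8192/63200000 = 0.00012962 s.
t_prop = 82/300000000 = 2.73333e-07 s; RTT = 5.46667e-07 s.
Cycle = t_tx + RTT = 0.000130167 s.
Utilization = t_tx / cycle = 0.00012962/0.000130167 = 99.6 %.

99.6 %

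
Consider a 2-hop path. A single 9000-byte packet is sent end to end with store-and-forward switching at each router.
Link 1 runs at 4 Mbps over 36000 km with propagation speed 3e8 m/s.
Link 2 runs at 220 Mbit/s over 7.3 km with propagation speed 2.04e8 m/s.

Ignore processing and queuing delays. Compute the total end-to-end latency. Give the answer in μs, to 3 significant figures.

L = 9000 × 8 = 72000 bits.
Transmission delays (L/R per hop): 18000, 327.273 μs; sum = 18327.3 μs.
Propagation delays (d/s per hop): 120000, 35.7843 μs; sum = 120036 μs.
End-to-end = 138000 μs.

138000 μs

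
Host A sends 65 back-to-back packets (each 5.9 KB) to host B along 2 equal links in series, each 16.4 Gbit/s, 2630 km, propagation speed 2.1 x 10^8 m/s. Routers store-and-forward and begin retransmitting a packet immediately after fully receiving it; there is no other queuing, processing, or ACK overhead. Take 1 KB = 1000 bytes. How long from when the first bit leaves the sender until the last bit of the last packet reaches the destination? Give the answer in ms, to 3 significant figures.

Per-hop transmission t_tx = L/R = 47200/1.64e+10 = 0.00287805 ms.
Per-hop propagation t_prop = 2630000/210000000 = 12.5238 ms.
Pipeline fill: first packet needs 2·t_tx to clear all hops; remaining 64 packets each add one t_tx.
Total = (2+65-1)·t_tx + 2·t_prop = 66·0.00287805 + 2·12.5238 = 25.2 ms.

25.2 ms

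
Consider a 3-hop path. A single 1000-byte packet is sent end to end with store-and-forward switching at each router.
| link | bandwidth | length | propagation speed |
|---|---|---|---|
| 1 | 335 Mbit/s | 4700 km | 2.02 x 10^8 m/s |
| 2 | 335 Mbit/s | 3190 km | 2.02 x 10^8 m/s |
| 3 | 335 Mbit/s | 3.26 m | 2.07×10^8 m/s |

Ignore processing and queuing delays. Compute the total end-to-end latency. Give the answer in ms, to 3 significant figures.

39.1 ms

L = 1000 × 8 = 8000 bits.
Transmission delay per hop = L/R = 8000/335000000 = 0.0238806 ms; 3 hops → 0.0716418 ms.
Propagation delays (d/s per hop): 23.2673, 15.7921, 1.57488e-05 ms; sum = 39.0594 ms.
End-to-end = 39.1 ms.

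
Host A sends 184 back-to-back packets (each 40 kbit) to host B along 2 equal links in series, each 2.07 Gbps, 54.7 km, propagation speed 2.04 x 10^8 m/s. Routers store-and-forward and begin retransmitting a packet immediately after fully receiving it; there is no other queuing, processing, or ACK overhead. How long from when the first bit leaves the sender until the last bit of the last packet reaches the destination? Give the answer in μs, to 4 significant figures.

4111 μs

Per-hop transmission t_tx = L/R = 40000/2.07e+09 = 19.3237 μs.
Per-hop propagation t_prop = 54700/204000000 = 268.137 μs.
Pipeline fill: first packet needs 2·t_tx to clear all hops; remaining 183 packets each add one t_tx.
Total = (2+184-1)·t_tx + 2·t_prop = 185·19.3237 + 2·268.137 = 4111 μs.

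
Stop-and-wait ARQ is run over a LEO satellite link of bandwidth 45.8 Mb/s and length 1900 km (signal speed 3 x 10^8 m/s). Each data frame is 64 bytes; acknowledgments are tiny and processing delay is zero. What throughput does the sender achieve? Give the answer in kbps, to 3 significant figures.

40.4 kbps

t_tx = L/R = 512/45800000 = 1.1179e-05 s.
t_prop = 1900000/300000000 = 0.00633333 s; RTT = 0.0126667 s.
Cycle = t_tx + RTT = 0.0126778 s.
Throughput = L / cycle = 512 / 0.0126778 = 40.4 kbps.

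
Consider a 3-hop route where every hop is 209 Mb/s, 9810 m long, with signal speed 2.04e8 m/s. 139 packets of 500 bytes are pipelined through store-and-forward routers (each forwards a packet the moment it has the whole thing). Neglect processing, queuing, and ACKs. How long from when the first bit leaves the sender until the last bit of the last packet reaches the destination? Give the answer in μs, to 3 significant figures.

Per-hop transmission t_tx = L/R = 4000/209000000 = 19.1388 μs.
Per-hop propagation t_prop = 9810/204000000 = 48.0882 μs.
Pipeline fill: first packet needs 3·t_tx to clear all hops; remaining 138 packets each add one t_tx.
Total = (3+139-1)·t_tx + 3·t_prop = 141·19.1388 + 3·48.0882 = 2840 μs.

2840 μs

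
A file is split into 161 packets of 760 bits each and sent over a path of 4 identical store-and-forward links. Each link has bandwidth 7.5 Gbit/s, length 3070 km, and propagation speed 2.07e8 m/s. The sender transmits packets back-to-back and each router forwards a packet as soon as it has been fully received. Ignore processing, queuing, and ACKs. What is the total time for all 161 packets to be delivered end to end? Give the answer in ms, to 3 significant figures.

59.3 ms

Per-hop transmission t_tx = L/R = 760/7500000000 = 0.000101333 ms.
Per-hop propagation t_prop = 3070000/2.07e+08 = 14.8309 ms.
Pipeline fill: first packet needs 4·t_tx to clear all hops; remaining 160 packets each add one t_tx.
Total = (4+161-1)·t_tx + 4·t_prop = 164·0.000101333 + 4·14.8309 = 59.3 ms.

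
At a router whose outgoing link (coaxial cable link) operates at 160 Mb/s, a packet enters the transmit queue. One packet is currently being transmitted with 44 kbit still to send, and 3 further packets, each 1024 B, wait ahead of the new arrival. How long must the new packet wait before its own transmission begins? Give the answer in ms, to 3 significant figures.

0.429 ms

Each queued packet: L/R = 8192/160000000 = 0.0512 ms.
3 queued → 0.1536 ms.
Plus remaining 44000 bits of current packet: 0.275 ms.
Queuing delay = 0.429 ms.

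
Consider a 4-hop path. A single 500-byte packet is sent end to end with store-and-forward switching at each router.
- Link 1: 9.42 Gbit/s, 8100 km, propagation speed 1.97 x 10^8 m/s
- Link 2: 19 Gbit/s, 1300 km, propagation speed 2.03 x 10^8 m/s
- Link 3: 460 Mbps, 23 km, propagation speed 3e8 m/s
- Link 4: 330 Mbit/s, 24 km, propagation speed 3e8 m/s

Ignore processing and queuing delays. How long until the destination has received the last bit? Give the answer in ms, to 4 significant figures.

47.70 ms

L = 500 × 8 = 4000 bits.
Transmission delays (L/R per hop): 0.000424628, 0.000210526, 0.00869565, 0.0121212 ms; sum = 0.021452 ms.
Propagation delays (d/s per hop): 41.1168, 6.40394, 0.0766667, 0.08 ms; sum = 47.6774 ms.
End-to-end = 47.70 ms.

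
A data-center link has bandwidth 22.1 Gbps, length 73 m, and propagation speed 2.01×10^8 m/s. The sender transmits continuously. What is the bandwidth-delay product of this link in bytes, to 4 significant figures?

Propagation delay = 73 / 2.01e+08 = 3.63184e-07 s.
BDP = R × t_prop = 22100000000 × 3.63184e-07 = 8026.37 bits.
In bytes: 8026.37/8 = 1003 bytes.

1003 bytes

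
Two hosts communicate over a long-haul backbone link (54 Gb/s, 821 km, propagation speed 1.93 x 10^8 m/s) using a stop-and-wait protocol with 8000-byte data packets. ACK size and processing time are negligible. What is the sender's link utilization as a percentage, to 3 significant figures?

t_tx = L/R = 64000/54000000000 = 1.18519e-06 s.
t_prop = 821000/193000000 = 0.00425389 s; RTT = 0.00850777 s.
Cycle = t_tx + RTT = 0.00850896 s.
Utilization = t_tx / cycle = 1.18519e-06/0.00850896 = 0.0139 %.

0.0139 %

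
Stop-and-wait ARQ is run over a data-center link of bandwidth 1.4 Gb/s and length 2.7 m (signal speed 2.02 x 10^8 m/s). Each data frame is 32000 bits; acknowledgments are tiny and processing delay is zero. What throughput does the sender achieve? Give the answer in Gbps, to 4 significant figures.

1.398 Gbps

t_tx = L/R = 32000/1400000000 = 2.28571e-05 s.
t_prop = 2.7/202000000 = 1.33663e-08 s; RTT = 2.67327e-08 s.
Cycle = t_tx + RTT = 2.28839e-05 s.
Throughput = L / cycle = 32000 / 2.28839e-05 = 1.398 Gbps.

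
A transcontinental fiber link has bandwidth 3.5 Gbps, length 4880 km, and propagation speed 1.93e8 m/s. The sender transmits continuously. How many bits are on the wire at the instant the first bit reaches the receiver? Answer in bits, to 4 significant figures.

Propagation delay = 4880000 / 193000000 = 0.025285 s.
BDP = R × t_prop = 3500000000 × 0.025285 = 88497400 bits.

88500000 bits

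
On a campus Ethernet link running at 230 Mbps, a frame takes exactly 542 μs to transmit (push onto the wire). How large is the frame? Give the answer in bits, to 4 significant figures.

L = R × t_tx = 230000000 b/s × 0.000542 s = 124660 bits.

124700 bits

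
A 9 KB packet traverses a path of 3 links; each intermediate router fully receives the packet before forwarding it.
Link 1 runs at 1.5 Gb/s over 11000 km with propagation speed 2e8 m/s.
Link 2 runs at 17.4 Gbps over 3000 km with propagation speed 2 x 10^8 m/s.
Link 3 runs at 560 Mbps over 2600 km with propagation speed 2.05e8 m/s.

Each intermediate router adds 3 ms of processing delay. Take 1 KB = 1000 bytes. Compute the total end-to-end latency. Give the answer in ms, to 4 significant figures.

88.86 ms

L = 72000 bits.
Transmission delays (L/R per hop): 0.048, 0.00413793, 0.128571 ms; sum = 0.180709 ms.
Propagation delays (d/s per hop): 55, 15, 12.6829 ms; sum = 82.6829 ms.
Processing at 2 router(s): 2 × 3 ms = 6 ms.
End-to-end = 88.86 ms.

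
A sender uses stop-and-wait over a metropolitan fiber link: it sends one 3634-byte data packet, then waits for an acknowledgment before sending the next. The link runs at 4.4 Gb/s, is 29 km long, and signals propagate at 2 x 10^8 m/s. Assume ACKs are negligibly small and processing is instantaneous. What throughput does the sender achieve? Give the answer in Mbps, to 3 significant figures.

98.0 Mbps

t_tx = L/R = 29072/4400000000 = 6.60727e-06 s.
t_prop = 29000/200000000 = 0.000145 s; RTT = 0.00029 s.
Cycle = t_tx + RTT = 0.000296607 s.
Throughput = L / cycle = 29072 / 0.000296607 = 98.0 Mbps.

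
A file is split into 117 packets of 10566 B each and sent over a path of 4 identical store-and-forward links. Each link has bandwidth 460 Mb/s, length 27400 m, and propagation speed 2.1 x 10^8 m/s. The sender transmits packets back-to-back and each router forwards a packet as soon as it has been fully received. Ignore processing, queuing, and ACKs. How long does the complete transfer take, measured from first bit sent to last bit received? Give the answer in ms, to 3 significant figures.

22.6 ms

Per-hop transmission t_tx = L/R = 84528/460000000 = 0.183757 ms.
Per-hop propagation t_prop = 27400/210000000 = 0.130476 ms.
Pipeline fill: first packet needs 4·t_tx to clear all hops; remaining 116 packets each add one t_tx.
Total = (4+117-1)·t_tx + 4·t_prop = 120·0.183757 + 4·0.130476 = 22.6 ms.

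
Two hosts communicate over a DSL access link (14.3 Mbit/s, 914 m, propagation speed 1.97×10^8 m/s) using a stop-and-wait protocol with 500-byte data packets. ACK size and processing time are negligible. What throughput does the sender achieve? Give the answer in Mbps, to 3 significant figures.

13.8 Mbps

t_tx = L/R = 4000/14300000 = 0.00027972 s.
t_prop = 914/197000000 = 4.63959e-06 s; RTT = 9.27919e-06 s.
Cycle = t_tx + RTT = 0.000288999 s.
Throughput = L / cycle = 4000 / 0.000288999 = 13.8 Mbps.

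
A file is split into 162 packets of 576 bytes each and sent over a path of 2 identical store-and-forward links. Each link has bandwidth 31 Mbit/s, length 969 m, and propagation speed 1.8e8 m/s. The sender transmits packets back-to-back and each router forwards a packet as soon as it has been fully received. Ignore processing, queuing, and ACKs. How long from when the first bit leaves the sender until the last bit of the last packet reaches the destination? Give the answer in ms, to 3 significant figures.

24.2 ms

Per-hop transmission t_tx = L/R = 4608/31000000 = 0.148645 ms.
Per-hop propagation t_prop = 969/180000000 = 0.00538333 ms.
Pipeline fill: first packet needs 2·t_tx to clear all hops; remaining 161 packets each add one t_tx.
Total = (2+162-1)·t_tx + 2·t_prop = 163·0.148645 + 2·0.00538333 = 24.2 ms.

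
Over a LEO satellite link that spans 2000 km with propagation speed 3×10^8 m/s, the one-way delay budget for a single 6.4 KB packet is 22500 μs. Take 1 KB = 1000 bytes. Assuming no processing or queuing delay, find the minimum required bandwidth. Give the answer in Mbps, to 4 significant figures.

3.234 Mbps

L = 51200 bits.
Propagation delay = 2000000 / 300000000 = 6666.67 μs.
Transmission budget = 22500 − 6666.67 = 15833.3 μs.
R ≥ L / t_tx = 51200 bits / 0.0158333 s = 3.234 Mbps.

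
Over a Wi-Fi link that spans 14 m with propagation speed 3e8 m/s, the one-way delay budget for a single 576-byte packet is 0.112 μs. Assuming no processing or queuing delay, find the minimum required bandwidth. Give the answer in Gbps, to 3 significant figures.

L = 4608 bits.
Propagation delay = 14 / 300000000 = 0.0466667 μs.
Transmission budget = 0.112 − 0.0466667 = 0.0653333 μs.
R ≥ L / t_tx = 4608 bits / 6.53333e-08 s = 70.5 Gbps.

70.5 Gbps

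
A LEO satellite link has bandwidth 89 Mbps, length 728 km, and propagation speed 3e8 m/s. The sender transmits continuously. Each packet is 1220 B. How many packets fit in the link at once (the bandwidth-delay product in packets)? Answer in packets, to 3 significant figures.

22.1 packets

Propagation delay = 728000 / 300000000 = 0.00242667 s.
BDP = R × t_prop = 89000000 × 0.00242667 = 215973 bits.
In packets of 9760 bits: 22.1 packets.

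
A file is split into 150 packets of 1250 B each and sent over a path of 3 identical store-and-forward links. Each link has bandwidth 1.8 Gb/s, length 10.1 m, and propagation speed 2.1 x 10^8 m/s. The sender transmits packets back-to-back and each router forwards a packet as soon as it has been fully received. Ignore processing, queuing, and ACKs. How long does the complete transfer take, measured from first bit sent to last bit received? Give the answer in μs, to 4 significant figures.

Per-hop transmission t_tx = L/R = 10000/1800000000 = 5.55556 μs.
Per-hop propagation t_prop = 10.1/210000000 = 0.0480952 μs.
Pipeline fill: first packet needs 3·t_tx to clear all hops; remaining 149 packets each add one t_tx.
Total = (3+150-1)·t_tx + 3·t_prop = 152·5.55556 + 3·0.0480952 = 844.6 μs.

844.6 μs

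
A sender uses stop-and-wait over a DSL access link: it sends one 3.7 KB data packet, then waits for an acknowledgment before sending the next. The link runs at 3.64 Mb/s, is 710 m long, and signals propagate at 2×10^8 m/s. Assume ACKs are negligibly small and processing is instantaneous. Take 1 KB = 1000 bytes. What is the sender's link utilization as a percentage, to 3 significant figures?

t_tx = L/R = 29600/3640000 = 0.00813187 s.
t_prop = 710/200000000 = 3.55e-06 s; RTT = 7.1e-06 s.
Cycle = t_tx + RTT = 0.00813897 s.
Utilization = t_tx / cycle = 0.00813187/0.00813897 = 99.9 %.

99.9 %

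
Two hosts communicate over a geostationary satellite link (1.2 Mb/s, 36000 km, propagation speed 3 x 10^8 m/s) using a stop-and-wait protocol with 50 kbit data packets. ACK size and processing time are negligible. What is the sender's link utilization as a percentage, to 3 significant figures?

t_tx = L/R = 50000/1200000 = 0.0416667 s.
t_prop = 36000000/300000000 = 0.12 s; RTT = 0.24 s.
Cycle = t_tx + RTT = 0.281667 s.
Utilization = t_tx / cycle = 0.0416667/0.281667 = 14.8 %.

14.8 %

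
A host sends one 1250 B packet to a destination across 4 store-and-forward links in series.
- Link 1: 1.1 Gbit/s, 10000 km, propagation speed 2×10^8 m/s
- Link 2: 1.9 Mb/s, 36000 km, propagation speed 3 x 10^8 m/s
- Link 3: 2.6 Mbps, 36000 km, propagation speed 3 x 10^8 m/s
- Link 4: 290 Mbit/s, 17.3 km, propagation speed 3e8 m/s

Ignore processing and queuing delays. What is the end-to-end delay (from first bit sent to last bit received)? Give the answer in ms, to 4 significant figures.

L = 1250 × 8 = 10000 bits.
Transmission delays (L/R per hop): 0.00909091, 5.26316, 3.84615, 0.0344828 ms; sum = 9.15289 ms.
Propagation delays (d/s per hop): 50, 120, 120, 0.0576667 ms; sum = 290.058 ms.
End-to-end = 299.2 ms.

299.2 ms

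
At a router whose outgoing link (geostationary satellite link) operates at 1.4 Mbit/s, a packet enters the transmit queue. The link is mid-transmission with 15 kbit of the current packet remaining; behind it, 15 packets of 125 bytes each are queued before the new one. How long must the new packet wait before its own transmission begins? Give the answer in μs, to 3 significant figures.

Each queued packet: L/R = 1000/1400000 = 714.286 μs.
15 queued → 10714.3 μs.
Plus remaining 15000 bits of current packet: 10714.3 μs.
Queuing delay = 21400 μs.

21400 μs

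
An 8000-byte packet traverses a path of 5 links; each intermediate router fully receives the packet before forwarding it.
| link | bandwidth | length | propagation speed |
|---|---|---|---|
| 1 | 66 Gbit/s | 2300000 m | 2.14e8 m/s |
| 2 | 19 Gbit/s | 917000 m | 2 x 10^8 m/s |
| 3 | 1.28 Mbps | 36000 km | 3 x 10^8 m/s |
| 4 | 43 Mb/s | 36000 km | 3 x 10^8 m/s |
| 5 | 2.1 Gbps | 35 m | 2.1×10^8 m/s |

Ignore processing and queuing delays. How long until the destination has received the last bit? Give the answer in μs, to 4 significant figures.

306900 μs

L = 8000 × 8 = 64000 bits.
Transmission delays (L/R per hop): 0.969697, 3.36842, 50000, 1488.37, 30.4762 μs; sum = 51523.2 μs.
Propagation delays (d/s per hop): 10747.7, 4585, 120000, 120000, 0.166667 μs; sum = 255333 μs.
End-to-end = 306900 μs.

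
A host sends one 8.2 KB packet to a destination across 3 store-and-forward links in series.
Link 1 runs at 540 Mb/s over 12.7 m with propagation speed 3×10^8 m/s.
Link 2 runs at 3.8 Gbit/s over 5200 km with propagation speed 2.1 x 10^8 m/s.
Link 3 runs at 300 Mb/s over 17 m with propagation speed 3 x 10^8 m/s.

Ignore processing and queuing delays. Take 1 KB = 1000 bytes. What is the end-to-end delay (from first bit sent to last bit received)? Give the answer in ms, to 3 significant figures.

L = 65600 bits.
Transmission delays (L/R per hop): 0.121481, 0.0172632, 0.218667 ms; sum = 0.357411 ms.
Propagation delays (d/s per hop): 4.23333e-05, 24.7619, 5.66667e-05 ms; sum = 24.762 ms.
End-to-end = 25.1 ms.

25.1 ms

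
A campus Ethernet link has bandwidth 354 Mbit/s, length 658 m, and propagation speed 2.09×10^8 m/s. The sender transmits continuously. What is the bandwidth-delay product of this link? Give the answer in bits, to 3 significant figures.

1110 bits

Propagation delay = 658 / 209000000 = 3.14833e-06 s.
BDP = R × t_prop = 354000000 × 3.14833e-06 = 1114.51 bits.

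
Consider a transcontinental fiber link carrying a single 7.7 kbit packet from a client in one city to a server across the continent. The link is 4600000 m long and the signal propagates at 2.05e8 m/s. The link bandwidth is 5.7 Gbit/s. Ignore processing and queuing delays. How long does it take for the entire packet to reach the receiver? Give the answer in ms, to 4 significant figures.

L = 7700 bits.
Transmission delay = L/R = 7700 / 5700000000 = 0.00135088 ms.
Propagation delay = d/s = 4600000 m / 2.05e+08 m/s = 22.439 ms.
Total = 22.44 ms.

22.44 ms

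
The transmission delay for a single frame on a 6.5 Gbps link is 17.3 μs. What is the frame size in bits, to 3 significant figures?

112000 bits

L = R × t_tx = 6500000000 b/s × 1.73e-05 s = 112450 bits.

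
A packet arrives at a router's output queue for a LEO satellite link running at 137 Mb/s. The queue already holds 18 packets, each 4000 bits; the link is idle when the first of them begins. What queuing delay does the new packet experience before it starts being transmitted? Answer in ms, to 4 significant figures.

Each queued packet: L/R = 4000/137000000 = 0.0291971 ms.
18 queued → 0.525547 ms.
Queuing delay = 0.5255 ms.

0.5255 ms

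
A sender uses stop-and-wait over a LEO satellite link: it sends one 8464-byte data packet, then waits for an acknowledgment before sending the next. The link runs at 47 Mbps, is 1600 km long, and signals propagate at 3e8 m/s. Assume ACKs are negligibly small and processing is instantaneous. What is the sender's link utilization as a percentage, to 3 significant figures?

11.9 %

t_tx = L/R = 67712/47000000 = 0.00144068 s.
t_prop = 1600000/300000000 = 0.00533333 s; RTT = 0.0106667 s.
Cycle = t_tx + RTT = 0.0121073 s.
Utilization = t_tx / cycle = 0.00144068/0.0121073 = 11.9 %.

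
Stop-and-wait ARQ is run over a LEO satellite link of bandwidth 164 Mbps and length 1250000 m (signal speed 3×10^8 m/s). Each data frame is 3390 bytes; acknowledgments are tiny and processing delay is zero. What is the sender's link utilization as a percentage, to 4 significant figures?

1.946 %

t_tx = L/R = 27120/164000000 = 0.000165366 s.
t_prop = 1250000/300000000 = 0.00416667 s; RTT = 0.00833333 s.
Cycle = t_tx + RTT = 0.0084987 s.
Utilization = t_tx / cycle = 0.000165366/0.0084987 = 1.946 %.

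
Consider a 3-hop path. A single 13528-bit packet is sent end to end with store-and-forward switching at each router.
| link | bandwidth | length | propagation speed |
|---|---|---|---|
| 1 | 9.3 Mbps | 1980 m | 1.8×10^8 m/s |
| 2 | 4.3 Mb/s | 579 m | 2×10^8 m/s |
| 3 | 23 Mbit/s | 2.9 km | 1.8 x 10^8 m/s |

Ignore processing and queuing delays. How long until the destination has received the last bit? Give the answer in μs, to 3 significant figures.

5220 μs

Transmission delays (L/R per hop): 1454.62, 3146.05, 588.174 μs; sum = 5188.84 μs.
Propagation delays (d/s per hop): 11, 2.895, 16.1111 μs; sum = 30.0061 μs.
End-to-end = 5220 μs.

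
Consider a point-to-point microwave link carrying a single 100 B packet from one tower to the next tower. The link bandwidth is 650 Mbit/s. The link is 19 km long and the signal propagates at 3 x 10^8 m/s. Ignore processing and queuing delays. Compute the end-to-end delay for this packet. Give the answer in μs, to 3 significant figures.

L = 100 × 8 = 800 bits.
Transmission delay = L/R = 800 / 650000000 = 1.23077 μs.
Propagation delay = d/s = 19000 m / 300000000 m/s = 63.3333 μs.
Total = 64.6 μs.

64.6 μs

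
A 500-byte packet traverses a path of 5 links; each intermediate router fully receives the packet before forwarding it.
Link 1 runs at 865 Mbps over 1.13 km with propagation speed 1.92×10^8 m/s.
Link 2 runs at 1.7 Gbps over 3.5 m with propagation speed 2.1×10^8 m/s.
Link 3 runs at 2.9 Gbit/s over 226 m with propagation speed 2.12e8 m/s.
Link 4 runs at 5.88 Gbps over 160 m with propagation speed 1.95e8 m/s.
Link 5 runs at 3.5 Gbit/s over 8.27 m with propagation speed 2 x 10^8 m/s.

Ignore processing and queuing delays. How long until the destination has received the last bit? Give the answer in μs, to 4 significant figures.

L = 500 × 8 = 4000 bits.
Transmission delays (L/R per hop): 4.62428, 2.35294, 1.37931, 0.680272, 1.14286 μs; sum = 10.1797 μs.
Propagation delays (d/s per hop): 5.88542, 0.0166667, 1.06604, 0.820513, 0.04135 μs; sum = 7.82998 μs.
End-to-end = 18.01 μs.

18.01 μs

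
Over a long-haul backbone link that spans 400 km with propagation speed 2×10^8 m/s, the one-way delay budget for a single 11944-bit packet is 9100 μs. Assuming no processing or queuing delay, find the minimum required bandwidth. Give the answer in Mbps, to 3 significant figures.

Propagation delay = 400000 / 200000000 = 2000 μs.
Transmission budget = 9100 − 2000 = 7100 μs.
R ≥ L / t_tx = 11944 bits / 0.0071 s = 1.68 Mbps.

1.68 Mbps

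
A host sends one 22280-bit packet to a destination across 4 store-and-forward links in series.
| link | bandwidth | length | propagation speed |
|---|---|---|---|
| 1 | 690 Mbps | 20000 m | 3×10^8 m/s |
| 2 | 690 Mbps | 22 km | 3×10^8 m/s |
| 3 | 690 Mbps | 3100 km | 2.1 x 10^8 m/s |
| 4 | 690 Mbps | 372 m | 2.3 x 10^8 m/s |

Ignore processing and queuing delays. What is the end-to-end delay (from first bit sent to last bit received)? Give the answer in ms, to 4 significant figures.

15.03 ms

Transmission delay per hop = L/R = 22280/690000000 = 0.0322899 ms; 4 hops → 0.129159 ms.
Propagation delays (d/s per hop): 0.0666667, 0.0733333, 14.7619, 0.00161739 ms; sum = 14.9035 ms.
End-to-end = 15.03 ms.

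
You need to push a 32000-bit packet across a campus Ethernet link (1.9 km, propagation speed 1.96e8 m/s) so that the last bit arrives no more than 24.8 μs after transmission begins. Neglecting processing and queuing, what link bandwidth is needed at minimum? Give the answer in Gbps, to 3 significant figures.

2.12 Gbps

Propagation delay = 1900 / 196000000 = 9.69388 μs.
Transmission budget = 24.8 − 9.69388 = 15.1061 μs.
R ≥ L / t_tx = 32000 bits / 1.51061e-05 s = 2.12 Gbps.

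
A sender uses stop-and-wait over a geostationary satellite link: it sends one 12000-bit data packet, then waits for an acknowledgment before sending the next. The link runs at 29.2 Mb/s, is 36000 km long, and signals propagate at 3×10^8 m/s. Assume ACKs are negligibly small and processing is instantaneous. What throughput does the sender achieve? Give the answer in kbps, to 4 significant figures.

49.91 kbps

t_tx = L/R = 12000/29200000 = 0.000410959 s.
t_prop = 36000000/300000000 = 0.12 s; RTT = 0.24 s.
Cycle = t_tx + RTT = 0.240411 s.
Throughput = L / cycle = 12000 / 0.240411 = 49.91 kbps.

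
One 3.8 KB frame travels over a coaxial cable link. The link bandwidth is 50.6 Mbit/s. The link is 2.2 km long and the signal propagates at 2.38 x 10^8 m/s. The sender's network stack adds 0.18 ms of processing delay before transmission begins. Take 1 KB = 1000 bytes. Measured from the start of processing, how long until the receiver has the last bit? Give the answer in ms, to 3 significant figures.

0.790 ms

L = 30400 bits.
Transmission delay = L/R = 30400 / 50600000 = 0.600791 ms.
Propagation delay = d/s = 2200 m / 238000000 m/s = 0.0092437 ms.
Plus processing delay 0.18 ms = 0.18 ms.
Total = 0.790 ms.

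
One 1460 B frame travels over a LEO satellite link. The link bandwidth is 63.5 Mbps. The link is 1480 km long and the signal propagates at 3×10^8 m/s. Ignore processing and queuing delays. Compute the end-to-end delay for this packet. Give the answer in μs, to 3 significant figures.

5120 μs

L = 1460 × 8 = 11680 bits.
Transmission delay = L/R = 11680 / 63500000 = 183.937 μs.
Propagation delay = d/s = 1480000 m / 300000000 m/s = 4933.33 μs.
Total = 5120 μs.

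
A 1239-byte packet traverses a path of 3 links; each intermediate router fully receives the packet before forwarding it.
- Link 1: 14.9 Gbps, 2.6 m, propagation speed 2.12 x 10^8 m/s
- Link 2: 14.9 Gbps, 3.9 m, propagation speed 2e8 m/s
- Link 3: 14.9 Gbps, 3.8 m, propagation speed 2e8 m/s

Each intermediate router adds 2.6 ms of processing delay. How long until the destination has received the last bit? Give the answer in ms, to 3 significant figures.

L = 1239 × 8 = 9912 bits.
Transmission delay per hop = L/R = 9912/14900000000 = 0.000665235 ms; 3 hops → 0.0019957 ms.
Propagation delays (d/s per hop): 1.22642e-05, 1.95e-05, 1.9e-05 ms; sum = 5.07642e-05 ms.
Processing at 2 router(s): 2 × 2.6 ms = 5.2 ms.
End-to-end = 5.20 ms.

5.20 ms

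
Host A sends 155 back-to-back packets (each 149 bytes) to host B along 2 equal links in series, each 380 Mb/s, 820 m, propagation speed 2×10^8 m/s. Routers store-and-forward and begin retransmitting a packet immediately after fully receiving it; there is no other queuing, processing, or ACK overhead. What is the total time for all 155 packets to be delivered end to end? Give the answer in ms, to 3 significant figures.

Per-hop transmission t_tx = L/R = 1192/380000000 = 0.00313684 ms.
Per-hop propagation t_prop = 820/200000000 = 0.0041 ms.
Pipeline fill: first packet needs 2·t_tx to clear all hops; remaining 154 packets each add one t_tx.
Total = (2+155-1)·t_tx + 2·t_prop = 156·0.00313684 + 2·0.0041 = 0.498 ms.

0.498 ms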